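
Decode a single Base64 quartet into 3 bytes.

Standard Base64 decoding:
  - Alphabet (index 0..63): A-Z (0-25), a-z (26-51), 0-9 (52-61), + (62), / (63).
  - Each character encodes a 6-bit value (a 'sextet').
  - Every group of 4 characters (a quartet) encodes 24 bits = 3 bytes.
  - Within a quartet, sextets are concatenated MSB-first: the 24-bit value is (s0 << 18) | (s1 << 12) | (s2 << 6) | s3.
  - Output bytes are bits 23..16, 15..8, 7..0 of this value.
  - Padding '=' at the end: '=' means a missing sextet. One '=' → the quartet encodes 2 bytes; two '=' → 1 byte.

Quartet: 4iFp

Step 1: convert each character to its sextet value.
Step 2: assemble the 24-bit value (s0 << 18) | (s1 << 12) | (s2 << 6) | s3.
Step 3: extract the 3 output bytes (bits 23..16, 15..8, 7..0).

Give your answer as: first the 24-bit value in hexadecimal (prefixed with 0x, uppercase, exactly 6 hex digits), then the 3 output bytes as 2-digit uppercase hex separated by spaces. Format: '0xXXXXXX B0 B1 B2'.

Sextets: 4=56, i=34, F=5, p=41
24-bit: (56<<18) | (34<<12) | (5<<6) | 41
      = 0xE00000 | 0x022000 | 0x000140 | 0x000029
      = 0xE22169
Bytes: (v>>16)&0xFF=E2, (v>>8)&0xFF=21, v&0xFF=69

Answer: 0xE22169 E2 21 69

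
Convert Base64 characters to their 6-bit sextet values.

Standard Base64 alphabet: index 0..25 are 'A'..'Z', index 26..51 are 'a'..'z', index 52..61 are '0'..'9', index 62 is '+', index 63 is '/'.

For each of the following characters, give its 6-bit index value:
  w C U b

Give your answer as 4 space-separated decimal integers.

Answer: 48 2 20 27

Derivation:
'w': a..z range, 26 + ord('w') − ord('a') = 48
'C': A..Z range, ord('C') − ord('A') = 2
'U': A..Z range, ord('U') − ord('A') = 20
'b': a..z range, 26 + ord('b') − ord('a') = 27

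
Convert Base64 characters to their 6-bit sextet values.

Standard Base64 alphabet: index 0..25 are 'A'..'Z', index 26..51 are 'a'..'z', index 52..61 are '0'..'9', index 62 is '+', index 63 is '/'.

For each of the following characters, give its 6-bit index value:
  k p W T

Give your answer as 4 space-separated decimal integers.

Answer: 36 41 22 19

Derivation:
'k': a..z range, 26 + ord('k') − ord('a') = 36
'p': a..z range, 26 + ord('p') − ord('a') = 41
'W': A..Z range, ord('W') − ord('A') = 22
'T': A..Z range, ord('T') − ord('A') = 19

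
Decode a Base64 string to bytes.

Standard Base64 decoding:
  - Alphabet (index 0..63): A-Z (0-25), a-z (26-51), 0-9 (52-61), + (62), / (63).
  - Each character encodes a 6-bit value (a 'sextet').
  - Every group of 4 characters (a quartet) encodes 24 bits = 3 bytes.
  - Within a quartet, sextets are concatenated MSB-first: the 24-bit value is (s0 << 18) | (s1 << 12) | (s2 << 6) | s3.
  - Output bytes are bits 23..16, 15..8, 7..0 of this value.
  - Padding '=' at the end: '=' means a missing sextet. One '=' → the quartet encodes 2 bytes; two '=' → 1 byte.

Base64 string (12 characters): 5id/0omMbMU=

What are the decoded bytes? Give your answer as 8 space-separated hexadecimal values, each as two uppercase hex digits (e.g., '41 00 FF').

After char 0 ('5'=57): chars_in_quartet=1 acc=0x39 bytes_emitted=0
After char 1 ('i'=34): chars_in_quartet=2 acc=0xE62 bytes_emitted=0
After char 2 ('d'=29): chars_in_quartet=3 acc=0x3989D bytes_emitted=0
After char 3 ('/'=63): chars_in_quartet=4 acc=0xE6277F -> emit E6 27 7F, reset; bytes_emitted=3
After char 4 ('0'=52): chars_in_quartet=1 acc=0x34 bytes_emitted=3
After char 5 ('o'=40): chars_in_quartet=2 acc=0xD28 bytes_emitted=3
After char 6 ('m'=38): chars_in_quartet=3 acc=0x34A26 bytes_emitted=3
After char 7 ('M'=12): chars_in_quartet=4 acc=0xD2898C -> emit D2 89 8C, reset; bytes_emitted=6
After char 8 ('b'=27): chars_in_quartet=1 acc=0x1B bytes_emitted=6
After char 9 ('M'=12): chars_in_quartet=2 acc=0x6CC bytes_emitted=6
After char 10 ('U'=20): chars_in_quartet=3 acc=0x1B314 bytes_emitted=6
Padding '=': partial quartet acc=0x1B314 -> emit 6C C5; bytes_emitted=8

Answer: E6 27 7F D2 89 8C 6C C5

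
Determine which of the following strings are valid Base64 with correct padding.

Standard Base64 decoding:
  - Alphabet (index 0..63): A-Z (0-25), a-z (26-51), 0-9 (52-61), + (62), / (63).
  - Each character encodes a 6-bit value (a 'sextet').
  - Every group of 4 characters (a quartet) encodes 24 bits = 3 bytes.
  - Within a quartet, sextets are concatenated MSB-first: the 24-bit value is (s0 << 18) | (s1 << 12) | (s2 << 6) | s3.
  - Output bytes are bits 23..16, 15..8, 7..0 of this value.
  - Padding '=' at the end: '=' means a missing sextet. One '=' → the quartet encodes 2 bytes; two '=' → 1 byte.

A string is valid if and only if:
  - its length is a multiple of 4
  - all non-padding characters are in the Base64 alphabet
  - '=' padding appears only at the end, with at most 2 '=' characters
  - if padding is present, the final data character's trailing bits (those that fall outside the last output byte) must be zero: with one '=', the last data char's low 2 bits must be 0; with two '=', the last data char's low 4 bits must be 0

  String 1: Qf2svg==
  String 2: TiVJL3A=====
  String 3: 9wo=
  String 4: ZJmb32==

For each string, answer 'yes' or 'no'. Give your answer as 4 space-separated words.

Answer: yes no yes no

Derivation:
String 1: 'Qf2svg==' → valid
String 2: 'TiVJL3A=====' → invalid (5 pad chars (max 2))
String 3: '9wo=' → valid
String 4: 'ZJmb32==' → invalid (bad trailing bits)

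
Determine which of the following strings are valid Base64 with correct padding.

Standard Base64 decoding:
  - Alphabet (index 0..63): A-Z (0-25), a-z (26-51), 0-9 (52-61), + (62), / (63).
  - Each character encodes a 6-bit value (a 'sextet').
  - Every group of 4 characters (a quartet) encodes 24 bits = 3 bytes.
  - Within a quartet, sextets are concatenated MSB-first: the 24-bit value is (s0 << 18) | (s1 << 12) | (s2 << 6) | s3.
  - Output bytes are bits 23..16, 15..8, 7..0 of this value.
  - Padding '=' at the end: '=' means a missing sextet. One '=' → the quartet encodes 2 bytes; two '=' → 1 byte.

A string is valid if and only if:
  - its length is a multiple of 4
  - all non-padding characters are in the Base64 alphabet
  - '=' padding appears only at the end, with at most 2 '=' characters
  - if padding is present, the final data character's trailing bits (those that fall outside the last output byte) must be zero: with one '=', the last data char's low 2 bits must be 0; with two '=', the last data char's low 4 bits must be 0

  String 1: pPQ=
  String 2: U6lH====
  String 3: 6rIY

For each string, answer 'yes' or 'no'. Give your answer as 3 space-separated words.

Answer: yes no yes

Derivation:
String 1: 'pPQ=' → valid
String 2: 'U6lH====' → invalid (4 pad chars (max 2))
String 3: '6rIY' → valid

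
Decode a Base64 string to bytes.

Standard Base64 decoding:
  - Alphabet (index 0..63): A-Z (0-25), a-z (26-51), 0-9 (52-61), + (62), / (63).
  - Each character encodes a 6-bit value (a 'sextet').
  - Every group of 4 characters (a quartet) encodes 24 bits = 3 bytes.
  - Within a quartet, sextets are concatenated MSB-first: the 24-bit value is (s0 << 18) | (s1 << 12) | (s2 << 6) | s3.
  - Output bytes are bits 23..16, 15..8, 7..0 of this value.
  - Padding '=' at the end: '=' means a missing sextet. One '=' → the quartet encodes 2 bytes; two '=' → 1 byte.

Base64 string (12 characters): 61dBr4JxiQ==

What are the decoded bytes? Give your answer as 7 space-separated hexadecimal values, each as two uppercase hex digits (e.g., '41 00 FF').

After char 0 ('6'=58): chars_in_quartet=1 acc=0x3A bytes_emitted=0
After char 1 ('1'=53): chars_in_quartet=2 acc=0xEB5 bytes_emitted=0
After char 2 ('d'=29): chars_in_quartet=3 acc=0x3AD5D bytes_emitted=0
After char 3 ('B'=1): chars_in_quartet=4 acc=0xEB5741 -> emit EB 57 41, reset; bytes_emitted=3
After char 4 ('r'=43): chars_in_quartet=1 acc=0x2B bytes_emitted=3
After char 5 ('4'=56): chars_in_quartet=2 acc=0xAF8 bytes_emitted=3
After char 6 ('J'=9): chars_in_quartet=3 acc=0x2BE09 bytes_emitted=3
After char 7 ('x'=49): chars_in_quartet=4 acc=0xAF8271 -> emit AF 82 71, reset; bytes_emitted=6
After char 8 ('i'=34): chars_in_quartet=1 acc=0x22 bytes_emitted=6
After char 9 ('Q'=16): chars_in_quartet=2 acc=0x890 bytes_emitted=6
Padding '==': partial quartet acc=0x890 -> emit 89; bytes_emitted=7

Answer: EB 57 41 AF 82 71 89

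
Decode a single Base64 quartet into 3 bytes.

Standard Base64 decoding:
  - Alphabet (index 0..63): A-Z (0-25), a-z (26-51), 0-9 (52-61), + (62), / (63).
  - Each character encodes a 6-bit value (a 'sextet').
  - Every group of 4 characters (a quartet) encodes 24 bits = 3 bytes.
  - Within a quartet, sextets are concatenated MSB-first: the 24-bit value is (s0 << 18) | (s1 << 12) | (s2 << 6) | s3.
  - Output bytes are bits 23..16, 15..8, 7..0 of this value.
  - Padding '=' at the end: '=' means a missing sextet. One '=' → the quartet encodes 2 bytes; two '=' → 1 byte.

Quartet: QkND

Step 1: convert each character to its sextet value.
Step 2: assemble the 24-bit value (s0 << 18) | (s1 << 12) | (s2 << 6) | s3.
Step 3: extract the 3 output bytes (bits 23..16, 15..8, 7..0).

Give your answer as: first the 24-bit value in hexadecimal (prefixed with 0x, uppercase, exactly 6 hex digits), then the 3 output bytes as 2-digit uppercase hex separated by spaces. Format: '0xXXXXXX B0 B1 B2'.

Sextets: Q=16, k=36, N=13, D=3
24-bit: (16<<18) | (36<<12) | (13<<6) | 3
      = 0x400000 | 0x024000 | 0x000340 | 0x000003
      = 0x424343
Bytes: (v>>16)&0xFF=42, (v>>8)&0xFF=43, v&0xFF=43

Answer: 0x424343 42 43 43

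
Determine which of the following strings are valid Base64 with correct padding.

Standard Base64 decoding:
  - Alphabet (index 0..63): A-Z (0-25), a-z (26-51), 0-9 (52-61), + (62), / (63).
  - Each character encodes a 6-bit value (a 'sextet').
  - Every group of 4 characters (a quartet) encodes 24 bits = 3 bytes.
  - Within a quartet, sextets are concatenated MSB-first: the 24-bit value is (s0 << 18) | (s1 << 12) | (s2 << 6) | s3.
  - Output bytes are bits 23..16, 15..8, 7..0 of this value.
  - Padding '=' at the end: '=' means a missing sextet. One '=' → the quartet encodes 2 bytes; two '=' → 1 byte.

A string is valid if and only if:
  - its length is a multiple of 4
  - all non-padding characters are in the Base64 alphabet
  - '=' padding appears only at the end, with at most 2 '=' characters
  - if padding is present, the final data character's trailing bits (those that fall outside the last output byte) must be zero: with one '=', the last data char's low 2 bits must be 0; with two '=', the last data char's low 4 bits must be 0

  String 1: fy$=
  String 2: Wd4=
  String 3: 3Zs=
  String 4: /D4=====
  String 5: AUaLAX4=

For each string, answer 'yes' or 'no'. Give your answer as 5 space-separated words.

Answer: no yes yes no yes

Derivation:
String 1: 'fy$=' → invalid (bad char(s): ['$'])
String 2: 'Wd4=' → valid
String 3: '3Zs=' → valid
String 4: '/D4=====' → invalid (5 pad chars (max 2))
String 5: 'AUaLAX4=' → valid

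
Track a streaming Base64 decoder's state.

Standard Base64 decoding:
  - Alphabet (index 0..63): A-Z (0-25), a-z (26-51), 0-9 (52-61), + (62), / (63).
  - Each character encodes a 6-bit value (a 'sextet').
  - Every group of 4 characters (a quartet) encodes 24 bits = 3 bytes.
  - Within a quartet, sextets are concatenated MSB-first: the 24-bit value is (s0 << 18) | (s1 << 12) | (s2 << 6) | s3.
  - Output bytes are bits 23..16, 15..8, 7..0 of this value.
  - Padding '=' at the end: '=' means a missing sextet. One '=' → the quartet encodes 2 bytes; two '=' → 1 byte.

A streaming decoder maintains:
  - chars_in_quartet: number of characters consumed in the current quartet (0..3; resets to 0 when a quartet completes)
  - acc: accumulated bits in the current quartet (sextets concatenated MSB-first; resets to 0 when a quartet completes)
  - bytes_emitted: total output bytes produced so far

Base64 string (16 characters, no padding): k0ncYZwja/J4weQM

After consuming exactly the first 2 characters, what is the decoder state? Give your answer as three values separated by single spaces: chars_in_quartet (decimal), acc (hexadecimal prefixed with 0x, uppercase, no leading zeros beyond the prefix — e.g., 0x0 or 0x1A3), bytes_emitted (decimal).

Answer: 2 0x934 0

Derivation:
After char 0 ('k'=36): chars_in_quartet=1 acc=0x24 bytes_emitted=0
After char 1 ('0'=52): chars_in_quartet=2 acc=0x934 bytes_emitted=0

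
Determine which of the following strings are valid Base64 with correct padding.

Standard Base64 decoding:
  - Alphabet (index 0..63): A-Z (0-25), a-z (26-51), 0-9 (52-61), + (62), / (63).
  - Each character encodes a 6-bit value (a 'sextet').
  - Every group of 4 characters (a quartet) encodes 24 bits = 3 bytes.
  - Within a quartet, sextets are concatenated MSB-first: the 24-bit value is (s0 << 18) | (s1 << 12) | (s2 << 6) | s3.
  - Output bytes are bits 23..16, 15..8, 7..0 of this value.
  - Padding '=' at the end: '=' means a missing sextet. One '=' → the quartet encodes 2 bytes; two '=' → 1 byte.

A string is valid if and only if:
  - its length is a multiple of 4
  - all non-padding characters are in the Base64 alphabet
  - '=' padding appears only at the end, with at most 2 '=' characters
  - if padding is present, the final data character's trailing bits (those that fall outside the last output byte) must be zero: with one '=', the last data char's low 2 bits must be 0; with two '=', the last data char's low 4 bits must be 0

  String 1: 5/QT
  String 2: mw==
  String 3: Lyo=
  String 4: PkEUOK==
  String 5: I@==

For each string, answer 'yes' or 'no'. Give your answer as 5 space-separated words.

String 1: '5/QT' → valid
String 2: 'mw==' → valid
String 3: 'Lyo=' → valid
String 4: 'PkEUOK==' → invalid (bad trailing bits)
String 5: 'I@==' → invalid (bad char(s): ['@'])

Answer: yes yes yes no no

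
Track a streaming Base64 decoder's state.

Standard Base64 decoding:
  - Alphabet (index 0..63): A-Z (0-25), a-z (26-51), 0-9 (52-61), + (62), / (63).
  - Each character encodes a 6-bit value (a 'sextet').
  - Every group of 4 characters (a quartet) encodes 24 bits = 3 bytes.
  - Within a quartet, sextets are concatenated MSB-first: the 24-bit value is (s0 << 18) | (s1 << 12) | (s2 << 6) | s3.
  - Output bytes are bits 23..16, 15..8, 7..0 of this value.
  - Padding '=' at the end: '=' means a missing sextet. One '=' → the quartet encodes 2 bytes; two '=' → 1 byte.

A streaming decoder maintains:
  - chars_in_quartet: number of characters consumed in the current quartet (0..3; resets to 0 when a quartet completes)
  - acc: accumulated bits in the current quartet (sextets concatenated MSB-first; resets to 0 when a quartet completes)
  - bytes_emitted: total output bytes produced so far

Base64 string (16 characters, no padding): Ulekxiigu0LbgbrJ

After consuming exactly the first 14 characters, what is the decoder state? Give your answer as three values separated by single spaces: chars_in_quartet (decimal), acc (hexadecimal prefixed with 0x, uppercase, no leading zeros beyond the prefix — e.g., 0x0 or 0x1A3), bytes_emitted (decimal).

After char 0 ('U'=20): chars_in_quartet=1 acc=0x14 bytes_emitted=0
After char 1 ('l'=37): chars_in_quartet=2 acc=0x525 bytes_emitted=0
After char 2 ('e'=30): chars_in_quartet=3 acc=0x1495E bytes_emitted=0
After char 3 ('k'=36): chars_in_quartet=4 acc=0x5257A4 -> emit 52 57 A4, reset; bytes_emitted=3
After char 4 ('x'=49): chars_in_quartet=1 acc=0x31 bytes_emitted=3
After char 5 ('i'=34): chars_in_quartet=2 acc=0xC62 bytes_emitted=3
After char 6 ('i'=34): chars_in_quartet=3 acc=0x318A2 bytes_emitted=3
After char 7 ('g'=32): chars_in_quartet=4 acc=0xC628A0 -> emit C6 28 A0, reset; bytes_emitted=6
After char 8 ('u'=46): chars_in_quartet=1 acc=0x2E bytes_emitted=6
After char 9 ('0'=52): chars_in_quartet=2 acc=0xBB4 bytes_emitted=6
After char 10 ('L'=11): chars_in_quartet=3 acc=0x2ED0B bytes_emitted=6
After char 11 ('b'=27): chars_in_quartet=4 acc=0xBB42DB -> emit BB 42 DB, reset; bytes_emitted=9
After char 12 ('g'=32): chars_in_quartet=1 acc=0x20 bytes_emitted=9
After char 13 ('b'=27): chars_in_quartet=2 acc=0x81B bytes_emitted=9

Answer: 2 0x81B 9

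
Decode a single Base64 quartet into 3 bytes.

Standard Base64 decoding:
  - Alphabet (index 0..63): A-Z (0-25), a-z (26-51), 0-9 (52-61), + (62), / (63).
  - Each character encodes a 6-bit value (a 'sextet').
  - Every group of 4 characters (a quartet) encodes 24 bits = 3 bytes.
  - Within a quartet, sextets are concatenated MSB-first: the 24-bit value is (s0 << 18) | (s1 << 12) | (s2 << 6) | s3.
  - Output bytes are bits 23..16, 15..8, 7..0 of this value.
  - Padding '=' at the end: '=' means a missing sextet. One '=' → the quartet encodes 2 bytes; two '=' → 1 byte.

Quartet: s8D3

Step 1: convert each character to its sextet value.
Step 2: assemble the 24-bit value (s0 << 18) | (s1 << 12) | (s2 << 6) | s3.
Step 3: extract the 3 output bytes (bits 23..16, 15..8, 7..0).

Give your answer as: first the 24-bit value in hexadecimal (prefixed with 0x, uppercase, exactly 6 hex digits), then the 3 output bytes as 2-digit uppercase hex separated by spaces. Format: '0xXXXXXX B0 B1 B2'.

Answer: 0xB3C0F7 B3 C0 F7

Derivation:
Sextets: s=44, 8=60, D=3, 3=55
24-bit: (44<<18) | (60<<12) | (3<<6) | 55
      = 0xB00000 | 0x03C000 | 0x0000C0 | 0x000037
      = 0xB3C0F7
Bytes: (v>>16)&0xFF=B3, (v>>8)&0xFF=C0, v&0xFF=F7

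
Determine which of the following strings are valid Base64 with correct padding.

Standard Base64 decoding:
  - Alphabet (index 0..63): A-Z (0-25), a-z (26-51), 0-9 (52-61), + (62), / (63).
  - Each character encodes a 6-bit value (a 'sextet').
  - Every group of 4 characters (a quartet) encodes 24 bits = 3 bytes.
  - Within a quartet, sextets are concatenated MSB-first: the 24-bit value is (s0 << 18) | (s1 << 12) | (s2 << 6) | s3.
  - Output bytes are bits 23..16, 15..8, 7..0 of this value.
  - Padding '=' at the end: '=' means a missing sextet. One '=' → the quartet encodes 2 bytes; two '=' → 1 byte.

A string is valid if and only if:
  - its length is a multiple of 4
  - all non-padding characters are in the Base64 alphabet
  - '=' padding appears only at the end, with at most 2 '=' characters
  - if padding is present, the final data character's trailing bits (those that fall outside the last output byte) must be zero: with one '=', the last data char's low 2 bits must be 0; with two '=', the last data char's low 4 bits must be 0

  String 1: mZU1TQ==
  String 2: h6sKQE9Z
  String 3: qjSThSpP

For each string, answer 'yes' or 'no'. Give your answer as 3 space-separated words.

String 1: 'mZU1TQ==' → valid
String 2: 'h6sKQE9Z' → valid
String 3: 'qjSThSpP' → valid

Answer: yes yes yes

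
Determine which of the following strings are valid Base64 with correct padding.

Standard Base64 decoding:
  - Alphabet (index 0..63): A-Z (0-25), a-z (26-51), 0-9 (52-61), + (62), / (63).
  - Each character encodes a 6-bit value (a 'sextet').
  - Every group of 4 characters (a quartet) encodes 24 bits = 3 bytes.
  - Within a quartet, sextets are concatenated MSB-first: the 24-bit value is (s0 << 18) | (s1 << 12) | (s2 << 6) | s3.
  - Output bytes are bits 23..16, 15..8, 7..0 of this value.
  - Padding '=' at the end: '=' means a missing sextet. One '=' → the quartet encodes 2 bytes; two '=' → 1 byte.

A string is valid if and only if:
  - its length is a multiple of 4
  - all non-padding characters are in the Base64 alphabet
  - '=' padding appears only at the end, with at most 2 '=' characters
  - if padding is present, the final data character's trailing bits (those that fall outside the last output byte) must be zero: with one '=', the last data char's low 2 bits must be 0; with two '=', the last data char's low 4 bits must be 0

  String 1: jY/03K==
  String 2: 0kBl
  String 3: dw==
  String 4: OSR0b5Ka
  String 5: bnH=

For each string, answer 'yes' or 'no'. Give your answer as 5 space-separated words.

String 1: 'jY/03K==' → invalid (bad trailing bits)
String 2: '0kBl' → valid
String 3: 'dw==' → valid
String 4: 'OSR0b5Ka' → valid
String 5: 'bnH=' → invalid (bad trailing bits)

Answer: no yes yes yes no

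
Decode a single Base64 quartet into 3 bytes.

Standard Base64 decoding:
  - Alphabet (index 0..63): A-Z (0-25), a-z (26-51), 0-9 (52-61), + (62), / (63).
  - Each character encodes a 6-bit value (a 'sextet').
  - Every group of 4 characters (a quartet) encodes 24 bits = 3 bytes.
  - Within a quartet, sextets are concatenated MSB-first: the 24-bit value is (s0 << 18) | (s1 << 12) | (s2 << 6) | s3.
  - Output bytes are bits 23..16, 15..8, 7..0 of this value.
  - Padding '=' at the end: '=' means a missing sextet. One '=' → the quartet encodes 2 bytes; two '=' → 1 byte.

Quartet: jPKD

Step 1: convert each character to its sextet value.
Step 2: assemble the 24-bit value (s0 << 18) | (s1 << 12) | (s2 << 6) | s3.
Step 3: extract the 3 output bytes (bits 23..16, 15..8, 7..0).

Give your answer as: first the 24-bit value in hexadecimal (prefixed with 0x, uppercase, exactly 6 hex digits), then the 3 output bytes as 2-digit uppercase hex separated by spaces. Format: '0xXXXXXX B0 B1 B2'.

Answer: 0x8CF283 8C F2 83

Derivation:
Sextets: j=35, P=15, K=10, D=3
24-bit: (35<<18) | (15<<12) | (10<<6) | 3
      = 0x8C0000 | 0x00F000 | 0x000280 | 0x000003
      = 0x8CF283
Bytes: (v>>16)&0xFF=8C, (v>>8)&0xFF=F2, v&0xFF=83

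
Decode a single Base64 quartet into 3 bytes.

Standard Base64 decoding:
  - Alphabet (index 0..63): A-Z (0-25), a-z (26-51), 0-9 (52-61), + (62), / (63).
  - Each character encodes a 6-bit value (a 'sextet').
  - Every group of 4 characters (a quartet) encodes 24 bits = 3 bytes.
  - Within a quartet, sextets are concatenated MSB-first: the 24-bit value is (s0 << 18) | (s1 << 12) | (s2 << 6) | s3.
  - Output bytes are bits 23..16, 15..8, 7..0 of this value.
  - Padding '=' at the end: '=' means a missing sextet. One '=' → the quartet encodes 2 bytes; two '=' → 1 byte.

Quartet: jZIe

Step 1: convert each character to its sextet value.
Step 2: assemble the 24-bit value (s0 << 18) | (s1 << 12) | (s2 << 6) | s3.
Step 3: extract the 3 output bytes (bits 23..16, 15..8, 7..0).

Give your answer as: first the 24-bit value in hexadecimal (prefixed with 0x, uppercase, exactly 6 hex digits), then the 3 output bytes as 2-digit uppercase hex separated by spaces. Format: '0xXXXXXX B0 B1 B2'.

Answer: 0x8D921E 8D 92 1E

Derivation:
Sextets: j=35, Z=25, I=8, e=30
24-bit: (35<<18) | (25<<12) | (8<<6) | 30
      = 0x8C0000 | 0x019000 | 0x000200 | 0x00001E
      = 0x8D921E
Bytes: (v>>16)&0xFF=8D, (v>>8)&0xFF=92, v&0xFF=1E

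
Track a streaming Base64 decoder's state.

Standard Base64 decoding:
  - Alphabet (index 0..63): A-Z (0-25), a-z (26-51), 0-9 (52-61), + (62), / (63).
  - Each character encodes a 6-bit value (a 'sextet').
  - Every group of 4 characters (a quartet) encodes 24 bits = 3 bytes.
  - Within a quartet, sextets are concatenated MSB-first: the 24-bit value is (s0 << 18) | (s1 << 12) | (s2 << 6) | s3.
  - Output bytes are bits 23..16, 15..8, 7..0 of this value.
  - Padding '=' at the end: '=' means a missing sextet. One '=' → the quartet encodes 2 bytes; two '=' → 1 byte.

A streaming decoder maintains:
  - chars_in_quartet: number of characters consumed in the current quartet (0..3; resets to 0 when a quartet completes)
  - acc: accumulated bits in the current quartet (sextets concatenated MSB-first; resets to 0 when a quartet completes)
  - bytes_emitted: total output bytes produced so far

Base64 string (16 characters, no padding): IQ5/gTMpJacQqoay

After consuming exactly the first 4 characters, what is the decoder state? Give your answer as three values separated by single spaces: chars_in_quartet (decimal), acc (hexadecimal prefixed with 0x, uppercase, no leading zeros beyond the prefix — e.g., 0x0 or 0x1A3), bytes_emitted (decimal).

Answer: 0 0x0 3

Derivation:
After char 0 ('I'=8): chars_in_quartet=1 acc=0x8 bytes_emitted=0
After char 1 ('Q'=16): chars_in_quartet=2 acc=0x210 bytes_emitted=0
After char 2 ('5'=57): chars_in_quartet=3 acc=0x8439 bytes_emitted=0
After char 3 ('/'=63): chars_in_quartet=4 acc=0x210E7F -> emit 21 0E 7F, reset; bytes_emitted=3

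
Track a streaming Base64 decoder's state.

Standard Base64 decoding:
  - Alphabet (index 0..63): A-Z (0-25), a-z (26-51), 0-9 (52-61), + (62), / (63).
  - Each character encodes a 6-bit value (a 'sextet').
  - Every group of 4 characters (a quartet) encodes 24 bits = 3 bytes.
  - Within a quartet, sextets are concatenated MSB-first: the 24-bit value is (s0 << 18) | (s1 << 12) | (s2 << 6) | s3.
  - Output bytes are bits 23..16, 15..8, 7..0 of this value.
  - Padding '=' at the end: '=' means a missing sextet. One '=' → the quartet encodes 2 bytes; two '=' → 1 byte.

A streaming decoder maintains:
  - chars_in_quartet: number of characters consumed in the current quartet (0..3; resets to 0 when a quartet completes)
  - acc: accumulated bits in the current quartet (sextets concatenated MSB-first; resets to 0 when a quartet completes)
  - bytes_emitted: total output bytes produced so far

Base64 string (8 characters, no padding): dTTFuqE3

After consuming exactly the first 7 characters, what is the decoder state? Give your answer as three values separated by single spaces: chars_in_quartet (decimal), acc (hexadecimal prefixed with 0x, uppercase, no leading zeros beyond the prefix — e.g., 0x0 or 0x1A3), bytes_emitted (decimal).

Answer: 3 0x2EA84 3

Derivation:
After char 0 ('d'=29): chars_in_quartet=1 acc=0x1D bytes_emitted=0
After char 1 ('T'=19): chars_in_quartet=2 acc=0x753 bytes_emitted=0
After char 2 ('T'=19): chars_in_quartet=3 acc=0x1D4D3 bytes_emitted=0
After char 3 ('F'=5): chars_in_quartet=4 acc=0x7534C5 -> emit 75 34 C5, reset; bytes_emitted=3
After char 4 ('u'=46): chars_in_quartet=1 acc=0x2E bytes_emitted=3
After char 5 ('q'=42): chars_in_quartet=2 acc=0xBAA bytes_emitted=3
After char 6 ('E'=4): chars_in_quartet=3 acc=0x2EA84 bytes_emitted=3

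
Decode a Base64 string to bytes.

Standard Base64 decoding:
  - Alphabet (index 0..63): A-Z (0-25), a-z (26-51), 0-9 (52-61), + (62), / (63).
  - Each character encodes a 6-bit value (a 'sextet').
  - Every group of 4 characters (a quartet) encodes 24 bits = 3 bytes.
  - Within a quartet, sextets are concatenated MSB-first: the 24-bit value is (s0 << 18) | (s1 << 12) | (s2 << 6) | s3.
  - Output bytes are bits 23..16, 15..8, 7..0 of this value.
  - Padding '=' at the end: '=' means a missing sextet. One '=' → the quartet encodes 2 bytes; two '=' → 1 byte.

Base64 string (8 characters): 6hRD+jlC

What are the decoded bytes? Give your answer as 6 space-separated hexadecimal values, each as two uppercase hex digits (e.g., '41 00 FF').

After char 0 ('6'=58): chars_in_quartet=1 acc=0x3A bytes_emitted=0
After char 1 ('h'=33): chars_in_quartet=2 acc=0xEA1 bytes_emitted=0
After char 2 ('R'=17): chars_in_quartet=3 acc=0x3A851 bytes_emitted=0
After char 3 ('D'=3): chars_in_quartet=4 acc=0xEA1443 -> emit EA 14 43, reset; bytes_emitted=3
After char 4 ('+'=62): chars_in_quartet=1 acc=0x3E bytes_emitted=3
After char 5 ('j'=35): chars_in_quartet=2 acc=0xFA3 bytes_emitted=3
After char 6 ('l'=37): chars_in_quartet=3 acc=0x3E8E5 bytes_emitted=3
After char 7 ('C'=2): chars_in_quartet=4 acc=0xFA3942 -> emit FA 39 42, reset; bytes_emitted=6

Answer: EA 14 43 FA 39 42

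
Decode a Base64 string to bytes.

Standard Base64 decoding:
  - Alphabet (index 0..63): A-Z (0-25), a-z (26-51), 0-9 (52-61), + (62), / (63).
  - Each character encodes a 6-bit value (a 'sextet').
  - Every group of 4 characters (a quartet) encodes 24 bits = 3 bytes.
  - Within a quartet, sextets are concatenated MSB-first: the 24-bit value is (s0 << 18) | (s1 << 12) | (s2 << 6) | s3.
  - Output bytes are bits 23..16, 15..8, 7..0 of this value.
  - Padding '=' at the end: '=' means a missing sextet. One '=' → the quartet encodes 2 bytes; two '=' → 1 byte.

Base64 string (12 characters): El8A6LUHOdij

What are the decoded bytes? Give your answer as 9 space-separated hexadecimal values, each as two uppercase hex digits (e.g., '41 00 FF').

After char 0 ('E'=4): chars_in_quartet=1 acc=0x4 bytes_emitted=0
After char 1 ('l'=37): chars_in_quartet=2 acc=0x125 bytes_emitted=0
After char 2 ('8'=60): chars_in_quartet=3 acc=0x497C bytes_emitted=0
After char 3 ('A'=0): chars_in_quartet=4 acc=0x125F00 -> emit 12 5F 00, reset; bytes_emitted=3
After char 4 ('6'=58): chars_in_quartet=1 acc=0x3A bytes_emitted=3
After char 5 ('L'=11): chars_in_quartet=2 acc=0xE8B bytes_emitted=3
After char 6 ('U'=20): chars_in_quartet=3 acc=0x3A2D4 bytes_emitted=3
After char 7 ('H'=7): chars_in_quartet=4 acc=0xE8B507 -> emit E8 B5 07, reset; bytes_emitted=6
After char 8 ('O'=14): chars_in_quartet=1 acc=0xE bytes_emitted=6
After char 9 ('d'=29): chars_in_quartet=2 acc=0x39D bytes_emitted=6
After char 10 ('i'=34): chars_in_quartet=3 acc=0xE762 bytes_emitted=6
After char 11 ('j'=35): chars_in_quartet=4 acc=0x39D8A3 -> emit 39 D8 A3, reset; bytes_emitted=9

Answer: 12 5F 00 E8 B5 07 39 D8 A3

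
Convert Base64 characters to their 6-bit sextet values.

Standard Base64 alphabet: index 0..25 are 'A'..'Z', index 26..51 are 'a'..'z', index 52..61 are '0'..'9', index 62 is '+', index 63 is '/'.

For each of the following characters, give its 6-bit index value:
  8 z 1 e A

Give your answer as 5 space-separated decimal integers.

'8': 0..9 range, 52 + ord('8') − ord('0') = 60
'z': a..z range, 26 + ord('z') − ord('a') = 51
'1': 0..9 range, 52 + ord('1') − ord('0') = 53
'e': a..z range, 26 + ord('e') − ord('a') = 30
'A': A..Z range, ord('A') − ord('A') = 0

Answer: 60 51 53 30 0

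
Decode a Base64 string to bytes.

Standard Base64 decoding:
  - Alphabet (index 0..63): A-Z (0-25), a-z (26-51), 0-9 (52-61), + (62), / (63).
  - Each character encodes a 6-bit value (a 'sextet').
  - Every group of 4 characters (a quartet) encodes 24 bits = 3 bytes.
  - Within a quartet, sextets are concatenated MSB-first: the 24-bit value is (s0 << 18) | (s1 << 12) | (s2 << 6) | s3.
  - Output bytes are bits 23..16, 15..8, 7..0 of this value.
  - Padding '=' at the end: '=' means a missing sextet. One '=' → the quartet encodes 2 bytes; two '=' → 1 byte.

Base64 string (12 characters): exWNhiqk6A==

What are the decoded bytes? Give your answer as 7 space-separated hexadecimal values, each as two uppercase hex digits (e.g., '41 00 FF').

Answer: 7B 15 8D 86 2A A4 E8

Derivation:
After char 0 ('e'=30): chars_in_quartet=1 acc=0x1E bytes_emitted=0
After char 1 ('x'=49): chars_in_quartet=2 acc=0x7B1 bytes_emitted=0
After char 2 ('W'=22): chars_in_quartet=3 acc=0x1EC56 bytes_emitted=0
After char 3 ('N'=13): chars_in_quartet=4 acc=0x7B158D -> emit 7B 15 8D, reset; bytes_emitted=3
After char 4 ('h'=33): chars_in_quartet=1 acc=0x21 bytes_emitted=3
After char 5 ('i'=34): chars_in_quartet=2 acc=0x862 bytes_emitted=3
After char 6 ('q'=42): chars_in_quartet=3 acc=0x218AA bytes_emitted=3
After char 7 ('k'=36): chars_in_quartet=4 acc=0x862AA4 -> emit 86 2A A4, reset; bytes_emitted=6
After char 8 ('6'=58): chars_in_quartet=1 acc=0x3A bytes_emitted=6
After char 9 ('A'=0): chars_in_quartet=2 acc=0xE80 bytes_emitted=6
Padding '==': partial quartet acc=0xE80 -> emit E8; bytes_emitted=7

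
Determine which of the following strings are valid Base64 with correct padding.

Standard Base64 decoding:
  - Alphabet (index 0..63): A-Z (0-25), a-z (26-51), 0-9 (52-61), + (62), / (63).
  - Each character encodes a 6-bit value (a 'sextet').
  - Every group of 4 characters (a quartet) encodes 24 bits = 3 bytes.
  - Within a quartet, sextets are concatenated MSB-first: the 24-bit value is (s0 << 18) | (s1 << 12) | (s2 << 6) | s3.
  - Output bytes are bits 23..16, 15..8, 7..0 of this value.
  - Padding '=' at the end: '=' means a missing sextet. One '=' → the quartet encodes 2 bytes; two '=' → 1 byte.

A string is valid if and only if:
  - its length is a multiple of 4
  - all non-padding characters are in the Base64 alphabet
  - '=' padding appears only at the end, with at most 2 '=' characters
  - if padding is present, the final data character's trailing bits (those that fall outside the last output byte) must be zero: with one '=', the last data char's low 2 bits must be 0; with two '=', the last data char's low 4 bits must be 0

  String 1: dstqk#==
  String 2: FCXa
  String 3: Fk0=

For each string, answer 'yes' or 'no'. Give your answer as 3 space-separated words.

String 1: 'dstqk#==' → invalid (bad char(s): ['#'])
String 2: 'FCXa' → valid
String 3: 'Fk0=' → valid

Answer: no yes yes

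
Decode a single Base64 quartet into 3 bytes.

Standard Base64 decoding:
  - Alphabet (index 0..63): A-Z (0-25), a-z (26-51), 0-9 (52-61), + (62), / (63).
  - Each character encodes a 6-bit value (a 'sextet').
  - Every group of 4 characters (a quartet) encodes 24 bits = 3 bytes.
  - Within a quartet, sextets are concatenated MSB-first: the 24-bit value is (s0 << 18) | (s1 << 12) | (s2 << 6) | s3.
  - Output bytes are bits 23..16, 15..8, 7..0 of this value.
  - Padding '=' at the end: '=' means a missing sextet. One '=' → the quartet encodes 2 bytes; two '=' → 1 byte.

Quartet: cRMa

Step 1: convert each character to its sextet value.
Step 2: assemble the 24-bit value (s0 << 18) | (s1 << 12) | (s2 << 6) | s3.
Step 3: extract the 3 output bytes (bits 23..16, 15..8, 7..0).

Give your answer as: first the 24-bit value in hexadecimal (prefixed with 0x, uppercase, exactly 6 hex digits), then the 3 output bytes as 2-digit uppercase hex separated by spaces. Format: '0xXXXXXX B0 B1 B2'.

Sextets: c=28, R=17, M=12, a=26
24-bit: (28<<18) | (17<<12) | (12<<6) | 26
      = 0x700000 | 0x011000 | 0x000300 | 0x00001A
      = 0x71131A
Bytes: (v>>16)&0xFF=71, (v>>8)&0xFF=13, v&0xFF=1A

Answer: 0x71131A 71 13 1A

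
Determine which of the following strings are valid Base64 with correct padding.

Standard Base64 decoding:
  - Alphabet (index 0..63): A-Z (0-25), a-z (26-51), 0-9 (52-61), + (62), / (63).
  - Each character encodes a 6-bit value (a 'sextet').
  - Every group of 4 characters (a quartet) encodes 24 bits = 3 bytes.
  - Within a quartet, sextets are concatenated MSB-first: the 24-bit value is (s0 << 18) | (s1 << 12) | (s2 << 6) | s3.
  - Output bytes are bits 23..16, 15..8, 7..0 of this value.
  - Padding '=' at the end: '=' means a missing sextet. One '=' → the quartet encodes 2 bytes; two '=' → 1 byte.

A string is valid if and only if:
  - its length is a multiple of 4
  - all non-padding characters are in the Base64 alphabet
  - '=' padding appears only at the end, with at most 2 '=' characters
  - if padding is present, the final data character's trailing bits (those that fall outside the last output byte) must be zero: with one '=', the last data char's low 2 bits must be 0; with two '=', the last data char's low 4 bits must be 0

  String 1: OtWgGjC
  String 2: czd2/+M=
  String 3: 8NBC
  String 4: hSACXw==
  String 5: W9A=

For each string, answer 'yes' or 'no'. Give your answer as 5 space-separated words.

Answer: no yes yes yes yes

Derivation:
String 1: 'OtWgGjC' → invalid (len=7 not mult of 4)
String 2: 'czd2/+M=' → valid
String 3: '8NBC' → valid
String 4: 'hSACXw==' → valid
String 5: 'W9A=' → valid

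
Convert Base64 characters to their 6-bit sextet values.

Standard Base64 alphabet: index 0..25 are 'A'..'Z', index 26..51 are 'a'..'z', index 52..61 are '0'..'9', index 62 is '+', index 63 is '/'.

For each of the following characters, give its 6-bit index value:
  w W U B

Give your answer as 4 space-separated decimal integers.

'w': a..z range, 26 + ord('w') − ord('a') = 48
'W': A..Z range, ord('W') − ord('A') = 22
'U': A..Z range, ord('U') − ord('A') = 20
'B': A..Z range, ord('B') − ord('A') = 1

Answer: 48 22 20 1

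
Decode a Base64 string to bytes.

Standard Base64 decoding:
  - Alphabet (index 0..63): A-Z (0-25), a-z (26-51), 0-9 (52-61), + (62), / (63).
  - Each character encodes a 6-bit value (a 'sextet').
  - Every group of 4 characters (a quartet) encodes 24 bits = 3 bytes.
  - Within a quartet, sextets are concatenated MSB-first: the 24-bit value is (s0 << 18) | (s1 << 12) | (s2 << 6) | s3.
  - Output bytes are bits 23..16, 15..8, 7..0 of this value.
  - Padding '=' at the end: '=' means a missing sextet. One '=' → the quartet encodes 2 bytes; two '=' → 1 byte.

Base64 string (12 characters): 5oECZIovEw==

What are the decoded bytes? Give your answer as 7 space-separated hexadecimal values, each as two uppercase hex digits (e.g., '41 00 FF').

After char 0 ('5'=57): chars_in_quartet=1 acc=0x39 bytes_emitted=0
After char 1 ('o'=40): chars_in_quartet=2 acc=0xE68 bytes_emitted=0
After char 2 ('E'=4): chars_in_quartet=3 acc=0x39A04 bytes_emitted=0
After char 3 ('C'=2): chars_in_quartet=4 acc=0xE68102 -> emit E6 81 02, reset; bytes_emitted=3
After char 4 ('Z'=25): chars_in_quartet=1 acc=0x19 bytes_emitted=3
After char 5 ('I'=8): chars_in_quartet=2 acc=0x648 bytes_emitted=3
After char 6 ('o'=40): chars_in_quartet=3 acc=0x19228 bytes_emitted=3
After char 7 ('v'=47): chars_in_quartet=4 acc=0x648A2F -> emit 64 8A 2F, reset; bytes_emitted=6
After char 8 ('E'=4): chars_in_quartet=1 acc=0x4 bytes_emitted=6
After char 9 ('w'=48): chars_in_quartet=2 acc=0x130 bytes_emitted=6
Padding '==': partial quartet acc=0x130 -> emit 13; bytes_emitted=7

Answer: E6 81 02 64 8A 2F 13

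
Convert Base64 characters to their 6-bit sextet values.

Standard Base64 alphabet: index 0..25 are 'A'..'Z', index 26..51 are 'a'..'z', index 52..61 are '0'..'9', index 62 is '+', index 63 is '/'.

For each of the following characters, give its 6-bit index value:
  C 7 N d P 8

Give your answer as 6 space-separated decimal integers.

Answer: 2 59 13 29 15 60

Derivation:
'C': A..Z range, ord('C') − ord('A') = 2
'7': 0..9 range, 52 + ord('7') − ord('0') = 59
'N': A..Z range, ord('N') − ord('A') = 13
'd': a..z range, 26 + ord('d') − ord('a') = 29
'P': A..Z range, ord('P') − ord('A') = 15
'8': 0..9 range, 52 + ord('8') − ord('0') = 60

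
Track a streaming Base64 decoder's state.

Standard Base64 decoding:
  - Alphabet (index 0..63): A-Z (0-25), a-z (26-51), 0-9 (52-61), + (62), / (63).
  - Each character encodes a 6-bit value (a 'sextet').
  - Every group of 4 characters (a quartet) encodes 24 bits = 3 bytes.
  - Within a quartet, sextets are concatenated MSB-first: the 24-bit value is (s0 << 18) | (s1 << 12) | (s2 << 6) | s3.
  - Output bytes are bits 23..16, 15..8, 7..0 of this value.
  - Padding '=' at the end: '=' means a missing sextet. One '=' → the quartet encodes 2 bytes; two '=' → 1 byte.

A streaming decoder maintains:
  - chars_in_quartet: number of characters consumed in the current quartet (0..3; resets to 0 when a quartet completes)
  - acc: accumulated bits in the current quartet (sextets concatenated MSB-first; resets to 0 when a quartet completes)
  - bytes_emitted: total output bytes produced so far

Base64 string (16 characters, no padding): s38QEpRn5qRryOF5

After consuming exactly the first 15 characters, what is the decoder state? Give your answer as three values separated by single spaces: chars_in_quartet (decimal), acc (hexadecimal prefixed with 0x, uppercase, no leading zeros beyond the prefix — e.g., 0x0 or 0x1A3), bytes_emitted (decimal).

After char 0 ('s'=44): chars_in_quartet=1 acc=0x2C bytes_emitted=0
After char 1 ('3'=55): chars_in_quartet=2 acc=0xB37 bytes_emitted=0
After char 2 ('8'=60): chars_in_quartet=3 acc=0x2CDFC bytes_emitted=0
After char 3 ('Q'=16): chars_in_quartet=4 acc=0xB37F10 -> emit B3 7F 10, reset; bytes_emitted=3
After char 4 ('E'=4): chars_in_quartet=1 acc=0x4 bytes_emitted=3
After char 5 ('p'=41): chars_in_quartet=2 acc=0x129 bytes_emitted=3
After char 6 ('R'=17): chars_in_quartet=3 acc=0x4A51 bytes_emitted=3
After char 7 ('n'=39): chars_in_quartet=4 acc=0x129467 -> emit 12 94 67, reset; bytes_emitted=6
After char 8 ('5'=57): chars_in_quartet=1 acc=0x39 bytes_emitted=6
After char 9 ('q'=42): chars_in_quartet=2 acc=0xE6A bytes_emitted=6
After char 10 ('R'=17): chars_in_quartet=3 acc=0x39A91 bytes_emitted=6
After char 11 ('r'=43): chars_in_quartet=4 acc=0xE6A46B -> emit E6 A4 6B, reset; bytes_emitted=9
After char 12 ('y'=50): chars_in_quartet=1 acc=0x32 bytes_emitted=9
After char 13 ('O'=14): chars_in_quartet=2 acc=0xC8E bytes_emitted=9
After char 14 ('F'=5): chars_in_quartet=3 acc=0x32385 bytes_emitted=9

Answer: 3 0x32385 9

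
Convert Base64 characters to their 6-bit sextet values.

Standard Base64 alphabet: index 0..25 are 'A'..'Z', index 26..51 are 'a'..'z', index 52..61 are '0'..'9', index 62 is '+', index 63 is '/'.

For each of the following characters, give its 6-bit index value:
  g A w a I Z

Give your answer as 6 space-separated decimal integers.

Answer: 32 0 48 26 8 25

Derivation:
'g': a..z range, 26 + ord('g') − ord('a') = 32
'A': A..Z range, ord('A') − ord('A') = 0
'w': a..z range, 26 + ord('w') − ord('a') = 48
'a': a..z range, 26 + ord('a') − ord('a') = 26
'I': A..Z range, ord('I') − ord('A') = 8
'Z': A..Z range, ord('Z') − ord('A') = 25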